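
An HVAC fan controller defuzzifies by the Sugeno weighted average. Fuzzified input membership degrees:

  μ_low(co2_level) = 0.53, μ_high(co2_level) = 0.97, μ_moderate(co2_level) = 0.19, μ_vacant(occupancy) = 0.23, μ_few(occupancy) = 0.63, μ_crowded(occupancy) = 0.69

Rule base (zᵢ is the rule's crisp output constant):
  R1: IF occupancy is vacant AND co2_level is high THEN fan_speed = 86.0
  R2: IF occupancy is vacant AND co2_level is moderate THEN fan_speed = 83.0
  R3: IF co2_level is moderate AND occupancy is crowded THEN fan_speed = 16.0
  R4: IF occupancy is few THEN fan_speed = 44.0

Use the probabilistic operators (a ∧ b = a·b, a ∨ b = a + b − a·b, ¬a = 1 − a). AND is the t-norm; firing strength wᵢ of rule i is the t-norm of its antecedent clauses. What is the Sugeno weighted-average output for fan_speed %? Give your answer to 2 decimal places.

R1 (z=86.0): vacant=0.23, high=0.97; AND[a·b] → w = 0.2231
R2 (z=83.0): vacant=0.23, moderate=0.19; AND[a·b] → w = 0.0437
R3 (z=16.0): moderate=0.19, crowded=0.69; AND[a·b] → w = 0.1311
R4 (z=44.0): few=0.63 → w = 0.6300
Weighted average = (0.2231·86.0 + 0.0437·83.0 + 0.1311·16.0 + 0.6300·44.0) / (0.2231 + 0.0437 + 0.1311 + 0.6300)
  = 52.6313 / 1.0279 = 51.20

51.20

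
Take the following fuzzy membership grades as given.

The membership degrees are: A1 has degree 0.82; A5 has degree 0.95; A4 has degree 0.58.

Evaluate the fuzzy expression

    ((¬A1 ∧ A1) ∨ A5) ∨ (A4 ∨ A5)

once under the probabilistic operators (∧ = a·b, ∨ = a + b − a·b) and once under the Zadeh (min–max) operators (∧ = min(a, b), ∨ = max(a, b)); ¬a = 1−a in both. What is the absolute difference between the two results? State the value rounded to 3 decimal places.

0.049

Under probabilistic:
  ¬A1 = 1 − 0.8200 = 0.1800
  ¬A1 ∧ A1 = a·b on (0.1800, 0.8200) = 0.1476
  (¬A1 ∧ A1) ∨ A5 = a + b − a·b on (0.1476, 0.9500) = 0.9574
  A4 ∨ A5 = a + b − a·b on (0.5800, 0.9500) = 0.9790
  ((¬A1 ∧ A1) ∨ A5) ∨ (A4 ∨ A5) = a + b − a·b on (0.9574, 0.9790) = 0.9991
  → value = 0.9991
Under Zadeh (min–max):
  ¬A1 = 1 − 0.82 = 0.18
  ¬A1 ∧ A1 = min(a, b) on (0.18, 0.82) = 0.18
  (¬A1 ∧ A1) ∨ A5 = max(a, b) on (0.18, 0.95) = 0.95
  A4 ∨ A5 = max(a, b) on (0.58, 0.95) = 0.95
  ((¬A1 ∧ A1) ∨ A5) ∨ (A4 ∨ A5) = max(a, b) on (0.95, 0.95) = 0.95
  → value = 0.9500
|0.9991 − 0.9500| = 0.049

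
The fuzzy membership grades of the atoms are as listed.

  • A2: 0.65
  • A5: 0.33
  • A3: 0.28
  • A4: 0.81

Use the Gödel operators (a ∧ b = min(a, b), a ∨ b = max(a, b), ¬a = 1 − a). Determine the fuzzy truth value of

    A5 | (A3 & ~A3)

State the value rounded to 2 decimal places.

~A3 = 1 − 0.28 = 0.72
A3 & ~A3 = min(a, b) on (0.28, 0.72) = 0.28
A5 | (A3 & ~A3) = max(a, b) on (0.33, 0.28) = 0.33

0.33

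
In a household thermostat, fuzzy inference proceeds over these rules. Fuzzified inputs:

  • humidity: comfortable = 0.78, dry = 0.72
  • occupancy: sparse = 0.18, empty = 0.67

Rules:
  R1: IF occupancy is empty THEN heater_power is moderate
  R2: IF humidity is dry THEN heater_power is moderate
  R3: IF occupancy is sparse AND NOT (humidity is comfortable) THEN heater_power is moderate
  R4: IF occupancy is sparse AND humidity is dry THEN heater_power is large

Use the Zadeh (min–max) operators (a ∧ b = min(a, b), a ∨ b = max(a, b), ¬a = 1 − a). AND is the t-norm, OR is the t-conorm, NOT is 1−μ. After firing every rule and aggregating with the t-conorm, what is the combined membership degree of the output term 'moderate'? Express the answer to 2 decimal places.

0.72

R1: empty=0.67 → w = 0.67
R2: dry=0.72 → w = 0.72
R3: sparse=0.18, ¬comfortable=1−0.78=0.22; AND[min(a, b)] → w = 0.18
R4: sparse=0.18, dry=0.72; AND[min(a, b)] → w = 0.18
Rules with consequent 'moderate': {R1, R2, R3} → strengths 0.67, 0.72, 0.18
Aggregate via t-conorm [max(a, b)]: 0.72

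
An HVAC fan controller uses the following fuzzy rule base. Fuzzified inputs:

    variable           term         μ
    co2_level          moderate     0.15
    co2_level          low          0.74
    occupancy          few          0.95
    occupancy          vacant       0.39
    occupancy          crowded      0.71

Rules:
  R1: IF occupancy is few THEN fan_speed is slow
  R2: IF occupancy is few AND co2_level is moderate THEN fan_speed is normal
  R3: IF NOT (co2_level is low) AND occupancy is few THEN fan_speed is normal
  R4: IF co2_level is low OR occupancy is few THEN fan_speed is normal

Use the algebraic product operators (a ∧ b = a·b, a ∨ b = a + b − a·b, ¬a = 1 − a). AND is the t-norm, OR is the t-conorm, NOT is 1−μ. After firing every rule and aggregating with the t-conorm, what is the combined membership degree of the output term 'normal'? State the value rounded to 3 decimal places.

0.992

R1: few=0.95 → w = 0.9500
R2: few=0.95, moderate=0.15; AND[a·b] → w = 0.1425
R3: ¬low=1−0.74=0.26, few=0.95; AND[a·b] → w = 0.2470
R4: low=0.74, few=0.95; OR[a + b − a·b] → w = 0.9870
Rules with consequent 'normal': {R2, R3, R4} → strengths 0.1425, 0.2470, 0.9870
Aggregate via t-conorm [a + b − a·b]: 0.9916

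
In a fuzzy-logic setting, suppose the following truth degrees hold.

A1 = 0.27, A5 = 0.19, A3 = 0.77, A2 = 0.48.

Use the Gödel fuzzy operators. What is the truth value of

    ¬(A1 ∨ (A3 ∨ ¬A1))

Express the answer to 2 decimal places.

¬A1 = 1 − 0.27 = 0.73
A3 ∨ ¬A1 = max(a, b) on (0.77, 0.73) = 0.77
A1 ∨ (A3 ∨ ¬A1) = max(a, b) on (0.27, 0.77) = 0.77
¬(A1 ∨ (A3 ∨ ¬A1)) = 1 − 0.77 = 0.23

0.23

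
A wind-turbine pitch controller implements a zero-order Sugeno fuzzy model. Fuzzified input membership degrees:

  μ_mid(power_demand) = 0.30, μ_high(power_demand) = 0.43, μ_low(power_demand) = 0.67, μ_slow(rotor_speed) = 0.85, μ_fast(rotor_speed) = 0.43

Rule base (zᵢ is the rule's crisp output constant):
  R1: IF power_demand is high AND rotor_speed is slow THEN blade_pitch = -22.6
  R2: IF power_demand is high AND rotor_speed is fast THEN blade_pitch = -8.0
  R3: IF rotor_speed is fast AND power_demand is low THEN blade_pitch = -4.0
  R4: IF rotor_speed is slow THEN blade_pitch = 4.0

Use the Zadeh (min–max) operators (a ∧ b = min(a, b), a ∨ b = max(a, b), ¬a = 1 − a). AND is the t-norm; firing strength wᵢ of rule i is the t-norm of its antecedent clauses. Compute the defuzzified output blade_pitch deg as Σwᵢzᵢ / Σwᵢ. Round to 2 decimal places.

R1 (z=-22.6): high=0.43, slow=0.85; AND[min(a, b)] → w = 0.43
R2 (z=-8.0): high=0.43, fast=0.43; AND[min(a, b)] → w = 0.43
R3 (z=-4.0): fast=0.43, low=0.67; AND[min(a, b)] → w = 0.43
R4 (z=4.0): slow=0.85 → w = 0.85
Weighted average = (0.43·-22.6 + 0.43·-8.0 + 0.43·-4.0 + 0.85·4.0) / (0.43 + 0.43 + 0.43 + 0.85)
  = -11.4780 / 2.1400 = -5.36

-5.36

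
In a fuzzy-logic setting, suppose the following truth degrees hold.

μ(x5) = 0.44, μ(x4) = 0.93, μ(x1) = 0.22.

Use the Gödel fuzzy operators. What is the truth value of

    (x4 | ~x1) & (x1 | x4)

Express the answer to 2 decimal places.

0.93

~x1 = 1 − 0.22 = 0.78
x4 | ~x1 = max(a, b) on (0.93, 0.78) = 0.93
x1 | x4 = max(a, b) on (0.22, 0.93) = 0.93
(x4 | ~x1) & (x1 | x4) = min(a, b) on (0.93, 0.93) = 0.93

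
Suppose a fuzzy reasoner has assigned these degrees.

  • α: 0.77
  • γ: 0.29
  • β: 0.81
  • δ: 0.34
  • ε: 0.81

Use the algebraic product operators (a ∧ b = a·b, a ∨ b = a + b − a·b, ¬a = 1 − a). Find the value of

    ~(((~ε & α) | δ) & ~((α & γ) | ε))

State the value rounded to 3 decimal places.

0.936

~ε = 1 − 0.8100 = 0.1900
~ε & α = a·b on (0.1900, 0.7700) = 0.1463
(~ε & α) | δ = a + b − a·b on (0.1463, 0.3400) = 0.4366
α & γ = a·b on (0.7700, 0.2900) = 0.2233
(α & γ) | ε = a + b − a·b on (0.2233, 0.8100) = 0.8524
~((α & γ) | ε) = 1 − 0.8524 = 0.1476
((~ε & α) | δ) & ~((α & γ) | ε) = a·b on (0.4366, 0.1476) = 0.0644
~(((~ε & α) | δ) & ~((α & γ) | ε)) = 1 − 0.0644 = 0.9356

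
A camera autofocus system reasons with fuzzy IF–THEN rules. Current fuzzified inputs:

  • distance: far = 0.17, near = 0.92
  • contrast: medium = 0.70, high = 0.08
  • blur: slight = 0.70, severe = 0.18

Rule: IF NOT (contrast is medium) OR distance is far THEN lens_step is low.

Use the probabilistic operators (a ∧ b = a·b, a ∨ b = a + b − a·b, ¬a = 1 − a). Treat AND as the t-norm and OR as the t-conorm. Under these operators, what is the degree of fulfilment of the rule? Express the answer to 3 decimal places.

0.419

firing strength: ¬medium=1−0.70=0.30, far=0.17; OR[a + b − a·b] → w = 0.4190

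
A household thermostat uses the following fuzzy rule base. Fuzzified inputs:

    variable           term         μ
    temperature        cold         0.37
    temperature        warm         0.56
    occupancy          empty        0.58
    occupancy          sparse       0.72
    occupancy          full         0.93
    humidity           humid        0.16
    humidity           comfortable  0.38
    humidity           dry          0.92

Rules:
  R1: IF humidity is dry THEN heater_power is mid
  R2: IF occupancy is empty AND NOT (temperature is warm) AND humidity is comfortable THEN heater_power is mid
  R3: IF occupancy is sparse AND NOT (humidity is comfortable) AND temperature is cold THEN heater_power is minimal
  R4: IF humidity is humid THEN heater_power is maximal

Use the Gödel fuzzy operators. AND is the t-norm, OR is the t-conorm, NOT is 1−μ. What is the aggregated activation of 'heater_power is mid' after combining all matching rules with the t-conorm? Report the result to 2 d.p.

R1: dry=0.92 → w = 0.92
R2: empty=0.58, ¬warm=1−0.56=0.44, comfortable=0.38; AND[min(a, b)] → w = 0.38
R3: sparse=0.72, ¬comfortable=1−0.38=0.62, cold=0.37; AND[min(a, b)] → w = 0.37
R4: humid=0.16 → w = 0.16
Rules with consequent 'mid': {R1, R2} → strengths 0.92, 0.38
Aggregate via t-conorm [max(a, b)]: 0.92

0.92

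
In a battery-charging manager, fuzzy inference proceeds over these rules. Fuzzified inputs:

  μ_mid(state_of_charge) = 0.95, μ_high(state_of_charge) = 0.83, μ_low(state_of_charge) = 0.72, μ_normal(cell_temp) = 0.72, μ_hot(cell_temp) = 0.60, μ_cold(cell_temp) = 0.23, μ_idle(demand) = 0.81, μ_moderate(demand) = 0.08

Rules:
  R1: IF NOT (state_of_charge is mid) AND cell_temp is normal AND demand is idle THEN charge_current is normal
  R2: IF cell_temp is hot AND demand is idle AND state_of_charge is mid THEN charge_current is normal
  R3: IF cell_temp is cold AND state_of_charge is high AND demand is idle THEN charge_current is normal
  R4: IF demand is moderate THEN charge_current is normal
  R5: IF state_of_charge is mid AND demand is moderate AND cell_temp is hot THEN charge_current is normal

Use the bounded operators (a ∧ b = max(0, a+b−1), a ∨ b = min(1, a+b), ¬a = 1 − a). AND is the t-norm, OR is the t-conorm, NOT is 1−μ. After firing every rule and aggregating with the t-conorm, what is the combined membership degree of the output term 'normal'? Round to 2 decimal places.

R1: ¬mid=1−0.95=0.05, normal=0.72, idle=0.81; AND[max(0, a+b−1)] → w = 0.00
R2: hot=0.60, idle=0.81, mid=0.95; AND[max(0, a+b−1)] → w = 0.36
R3: cold=0.23, high=0.83, idle=0.81; AND[max(0, a+b−1)] → w = 0.00
R4: moderate=0.08 → w = 0.08
R5: mid=0.95, moderate=0.08, hot=0.60; AND[max(0, a+b−1)] → w = 0.00
Rules with consequent 'normal': {R1, R2, R3, R4, R5} → strengths 0.00, 0.36, 0.00, 0.08, 0.00
Aggregate via t-conorm [min(1, a+b)]: 0.44

0.44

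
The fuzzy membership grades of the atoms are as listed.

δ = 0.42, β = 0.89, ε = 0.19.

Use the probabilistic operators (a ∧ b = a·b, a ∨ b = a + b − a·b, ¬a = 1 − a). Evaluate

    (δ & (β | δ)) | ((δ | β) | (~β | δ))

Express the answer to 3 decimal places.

β | δ = a + b − a·b on (0.8900, 0.4200) = 0.9362
δ & (β | δ) = a·b on (0.4200, 0.9362) = 0.3932
δ | β = a + b − a·b on (0.4200, 0.8900) = 0.9362
~β = 1 − 0.8900 = 0.1100
~β | δ = a + b − a·b on (0.1100, 0.4200) = 0.4838
(δ | β) | (~β | δ) = a + b − a·b on (0.9362, 0.4838) = 0.9671
(δ & (β | δ)) | ((δ | β) | (~β | δ)) = a + b − a·b on (0.3932, 0.9671) = 0.9800

0.980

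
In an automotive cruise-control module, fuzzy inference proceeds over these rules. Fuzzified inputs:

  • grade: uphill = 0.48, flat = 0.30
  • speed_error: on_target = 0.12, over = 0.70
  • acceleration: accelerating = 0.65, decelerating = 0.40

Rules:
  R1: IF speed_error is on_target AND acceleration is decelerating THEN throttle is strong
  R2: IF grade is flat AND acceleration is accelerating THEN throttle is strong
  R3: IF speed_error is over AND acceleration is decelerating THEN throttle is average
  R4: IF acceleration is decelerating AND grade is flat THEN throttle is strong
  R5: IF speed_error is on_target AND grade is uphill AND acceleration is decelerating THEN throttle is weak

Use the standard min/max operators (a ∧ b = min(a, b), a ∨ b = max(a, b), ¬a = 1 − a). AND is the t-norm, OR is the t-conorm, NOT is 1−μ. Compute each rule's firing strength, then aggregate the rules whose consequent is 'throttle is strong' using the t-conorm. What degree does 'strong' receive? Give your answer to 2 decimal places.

R1: on_target=0.12, decelerating=0.40; AND[min(a, b)] → w = 0.12
R2: flat=0.30, accelerating=0.65; AND[min(a, b)] → w = 0.30
R3: over=0.70, decelerating=0.40; AND[min(a, b)] → w = 0.40
R4: decelerating=0.40, flat=0.30; AND[min(a, b)] → w = 0.30
R5: on_target=0.12, uphill=0.48, decelerating=0.40; AND[min(a, b)] → w = 0.12
Rules with consequent 'strong': {R1, R2, R4} → strengths 0.12, 0.30, 0.30
Aggregate via t-conorm [max(a, b)]: 0.30

0.30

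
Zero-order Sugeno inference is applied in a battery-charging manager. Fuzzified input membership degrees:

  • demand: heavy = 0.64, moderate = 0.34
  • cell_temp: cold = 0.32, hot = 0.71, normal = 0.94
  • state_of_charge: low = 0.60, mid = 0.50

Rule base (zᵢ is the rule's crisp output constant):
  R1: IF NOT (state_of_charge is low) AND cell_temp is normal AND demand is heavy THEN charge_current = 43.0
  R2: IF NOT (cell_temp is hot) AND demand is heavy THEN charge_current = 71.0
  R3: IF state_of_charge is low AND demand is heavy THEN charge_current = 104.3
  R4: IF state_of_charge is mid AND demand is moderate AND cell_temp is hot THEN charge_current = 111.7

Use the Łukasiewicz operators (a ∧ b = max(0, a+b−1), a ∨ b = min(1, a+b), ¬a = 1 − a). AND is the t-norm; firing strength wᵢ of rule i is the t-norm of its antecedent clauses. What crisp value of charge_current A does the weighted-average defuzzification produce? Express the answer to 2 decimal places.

R1 (z=43.0): ¬low=1−0.60=0.40, normal=0.94, heavy=0.64; AND[max(0, a+b−1)] → w = 0.00
R2 (z=71.0): ¬hot=1−0.71=0.29, heavy=0.64; AND[max(0, a+b−1)] → w = 0.00
R3 (z=104.3): low=0.60, heavy=0.64; AND[max(0, a+b−1)] → w = 0.24
R4 (z=111.7): mid=0.50, moderate=0.34, hot=0.71; AND[max(0, a+b−1)] → w = 0.00
Weighted average = (0.00·43.0 + 0.00·71.0 + 0.24·104.3 + 0.00·111.7) / (0.00 + 0.00 + 0.24 + 0.00)
  = 25.0320 / 0.2400 = 104.30

104.30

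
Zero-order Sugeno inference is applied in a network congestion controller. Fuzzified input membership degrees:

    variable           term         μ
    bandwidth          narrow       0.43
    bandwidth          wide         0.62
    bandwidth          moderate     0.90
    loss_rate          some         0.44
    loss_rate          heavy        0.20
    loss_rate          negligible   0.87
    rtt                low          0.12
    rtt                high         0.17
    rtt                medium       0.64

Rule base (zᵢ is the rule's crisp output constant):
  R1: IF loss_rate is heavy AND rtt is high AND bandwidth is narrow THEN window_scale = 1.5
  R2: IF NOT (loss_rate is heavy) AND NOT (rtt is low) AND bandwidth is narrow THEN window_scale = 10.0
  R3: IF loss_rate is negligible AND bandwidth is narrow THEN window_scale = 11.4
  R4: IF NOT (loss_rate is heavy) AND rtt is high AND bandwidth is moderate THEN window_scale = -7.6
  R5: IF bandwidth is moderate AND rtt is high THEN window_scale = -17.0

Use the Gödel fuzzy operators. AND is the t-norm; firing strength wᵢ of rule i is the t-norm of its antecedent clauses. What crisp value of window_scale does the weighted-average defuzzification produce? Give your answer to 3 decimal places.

3.850

R1 (z=1.5): heavy=0.20, high=0.17, narrow=0.43; AND[min(a, b)] → w = 0.17
R2 (z=10.0): ¬heavy=1−0.20=0.80, ¬low=1−0.12=0.88, narrow=0.43; AND[min(a, b)] → w = 0.43
R3 (z=11.4): negligible=0.87, narrow=0.43; AND[min(a, b)] → w = 0.43
R4 (z=-7.6): ¬heavy=1−0.20=0.80, high=0.17, moderate=0.90; AND[min(a, b)] → w = 0.17
R5 (z=-17.0): moderate=0.90, high=0.17; AND[min(a, b)] → w = 0.17
Weighted average = (0.17·1.5 + 0.43·10.0 + 0.43·11.4 + 0.17·-7.6 + 0.17·-17.0) / (0.17 + 0.43 + 0.43 + 0.17 + 0.17)
  = 5.2750 / 1.3700 = 3.850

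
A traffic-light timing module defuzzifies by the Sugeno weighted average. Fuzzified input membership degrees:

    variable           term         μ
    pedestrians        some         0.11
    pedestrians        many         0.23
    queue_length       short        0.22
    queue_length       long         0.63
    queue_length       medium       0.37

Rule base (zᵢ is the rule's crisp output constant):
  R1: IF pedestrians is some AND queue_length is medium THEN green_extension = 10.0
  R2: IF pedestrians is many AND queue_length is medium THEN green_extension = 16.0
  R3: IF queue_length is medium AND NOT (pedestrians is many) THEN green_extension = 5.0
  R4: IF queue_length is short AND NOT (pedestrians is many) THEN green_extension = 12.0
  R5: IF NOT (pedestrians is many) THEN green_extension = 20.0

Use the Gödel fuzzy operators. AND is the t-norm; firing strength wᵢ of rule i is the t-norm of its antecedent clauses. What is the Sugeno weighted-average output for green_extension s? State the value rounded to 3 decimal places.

14.512

R1 (z=10.0): some=0.11, medium=0.37; AND[min(a, b)] → w = 0.11
R2 (z=16.0): many=0.23, medium=0.37; AND[min(a, b)] → w = 0.23
R3 (z=5.0): medium=0.37, ¬many=1−0.23=0.77; AND[min(a, b)] → w = 0.37
R4 (z=12.0): short=0.22, ¬many=1−0.23=0.77; AND[min(a, b)] → w = 0.22
R5 (z=20.0): ¬many=1−0.23=0.77 → w = 0.77
Weighted average = (0.11·10.0 + 0.23·16.0 + 0.37·5.0 + 0.22·12.0 + 0.77·20.0) / (0.11 + 0.23 + 0.37 + 0.22 + 0.77)
  = 24.6700 / 1.7000 = 14.512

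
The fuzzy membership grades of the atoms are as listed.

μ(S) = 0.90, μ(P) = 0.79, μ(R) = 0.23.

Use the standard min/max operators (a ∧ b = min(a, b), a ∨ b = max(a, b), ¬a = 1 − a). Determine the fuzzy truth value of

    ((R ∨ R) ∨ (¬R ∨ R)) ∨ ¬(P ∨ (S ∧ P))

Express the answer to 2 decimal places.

R ∨ R = max(a, b) on (0.23, 0.23) = 0.23
¬R = 1 − 0.23 = 0.77
¬R ∨ R = max(a, b) on (0.77, 0.23) = 0.77
(R ∨ R) ∨ (¬R ∨ R) = max(a, b) on (0.23, 0.77) = 0.77
S ∧ P = min(a, b) on (0.90, 0.79) = 0.79
P ∨ (S ∧ P) = max(a, b) on (0.79, 0.79) = 0.79
¬(P ∨ (S ∧ P)) = 1 − 0.79 = 0.21
((R ∨ R) ∨ (¬R ∨ R)) ∨ ¬(P ∨ (S ∧ P)) = max(a, b) on (0.77, 0.21) = 0.77

0.77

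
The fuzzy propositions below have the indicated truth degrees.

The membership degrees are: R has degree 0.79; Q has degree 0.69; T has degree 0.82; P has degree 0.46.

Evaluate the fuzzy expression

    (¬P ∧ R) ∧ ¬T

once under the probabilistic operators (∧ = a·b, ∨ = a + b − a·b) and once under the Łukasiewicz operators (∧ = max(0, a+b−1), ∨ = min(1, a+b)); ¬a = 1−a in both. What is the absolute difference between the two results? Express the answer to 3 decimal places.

0.077

Under probabilistic:
  ¬P = 1 − 0.4600 = 0.5400
  ¬P ∧ R = a·b on (0.5400, 0.7900) = 0.4266
  ¬T = 1 − 0.8200 = 0.1800
  (¬P ∧ R) ∧ ¬T = a·b on (0.4266, 0.1800) = 0.0768
  → value = 0.0768
Under Łukasiewicz:
  ¬P = 1 − 0.46 = 0.54
  ¬P ∧ R = max(0, a+b−1) on (0.54, 0.79) = 0.33
  ¬T = 1 − 0.82 = 0.18
  (¬P ∧ R) ∧ ¬T = max(0, a+b−1) on (0.33, 0.18) = 0.00
  → value = 0.0000
|0.0768 − 0.0000| = 0.077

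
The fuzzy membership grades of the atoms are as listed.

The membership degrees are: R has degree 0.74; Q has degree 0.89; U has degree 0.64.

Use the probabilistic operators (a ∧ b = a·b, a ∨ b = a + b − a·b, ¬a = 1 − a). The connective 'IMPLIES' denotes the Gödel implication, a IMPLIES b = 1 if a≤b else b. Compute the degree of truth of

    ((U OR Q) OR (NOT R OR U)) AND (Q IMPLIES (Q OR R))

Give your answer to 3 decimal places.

U OR Q = a + b − a·b on (0.6400, 0.8900) = 0.9604
NOT R = 1 − 0.7400 = 0.2600
NOT R OR U = a + b − a·b on (0.2600, 0.6400) = 0.7336
(U OR Q) OR (NOT R OR U) = a + b − a·b on (0.9604, 0.7336) = 0.9895
Q OR R = a + b − a·b on (0.8900, 0.7400) = 0.9714
Q IMPLIES (Q OR R)  [Gödel: 1 if a≤b else b] with a=0.8900, b=0.9714 → 1.0000
((U OR Q) OR (NOT R OR U)) AND (Q IMPLIES (Q OR R)) = a·b on (0.9895, 1.0000) = 0.9895

0.989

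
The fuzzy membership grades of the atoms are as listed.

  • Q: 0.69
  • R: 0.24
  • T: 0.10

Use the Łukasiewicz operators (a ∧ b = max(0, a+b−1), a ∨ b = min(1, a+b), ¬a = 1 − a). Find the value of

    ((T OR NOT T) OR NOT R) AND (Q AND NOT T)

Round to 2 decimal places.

NOT T = 1 − 0.10 = 0.90
T OR NOT T = min(1, a+b) on (0.10, 0.90) = 1.00
NOT R = 1 − 0.24 = 0.76
(T OR NOT T) OR NOT R = min(1, a+b) on (1.00, 0.76) = 1.00
NOT T = 1 − 0.10 = 0.90
Q AND NOT T = max(0, a+b−1) on (0.69, 0.90) = 0.59
((T OR NOT T) OR NOT R) AND (Q AND NOT T) = max(0, a+b−1) on (1.00, 0.59) = 0.59

0.59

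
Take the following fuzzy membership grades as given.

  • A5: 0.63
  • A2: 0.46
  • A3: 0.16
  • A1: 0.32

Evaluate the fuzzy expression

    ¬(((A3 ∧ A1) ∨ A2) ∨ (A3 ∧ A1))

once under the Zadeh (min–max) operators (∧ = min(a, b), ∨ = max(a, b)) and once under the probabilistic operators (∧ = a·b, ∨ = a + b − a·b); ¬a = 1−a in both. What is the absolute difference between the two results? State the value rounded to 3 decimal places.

Under Zadeh (min–max):
  A3 ∧ A1 = min(a, b) on (0.16, 0.32) = 0.16
  (A3 ∧ A1) ∨ A2 = max(a, b) on (0.16, 0.46) = 0.46
  A3 ∧ A1 = min(a, b) on (0.16, 0.32) = 0.16
  ((A3 ∧ A1) ∨ A2) ∨ (A3 ∧ A1) = max(a, b) on (0.46, 0.16) = 0.46
  ¬(((A3 ∧ A1) ∨ A2) ∨ (A3 ∧ A1)) = 1 − 0.46 = 0.54
  → value = 0.5400
Under probabilistic:
  A3 ∧ A1 = a·b on (0.1600, 0.3200) = 0.0512
  (A3 ∧ A1) ∨ A2 = a + b − a·b on (0.0512, 0.4600) = 0.4876
  A3 ∧ A1 = a·b on (0.1600, 0.3200) = 0.0512
  ((A3 ∧ A1) ∨ A2) ∨ (A3 ∧ A1) = a + b − a·b on (0.4876, 0.0512) = 0.5139
  ¬(((A3 ∧ A1) ∨ A2) ∨ (A3 ∧ A1)) = 1 − 0.5139 = 0.4861
  → value = 0.4861
|0.5400 − 0.4861| = 0.054

0.054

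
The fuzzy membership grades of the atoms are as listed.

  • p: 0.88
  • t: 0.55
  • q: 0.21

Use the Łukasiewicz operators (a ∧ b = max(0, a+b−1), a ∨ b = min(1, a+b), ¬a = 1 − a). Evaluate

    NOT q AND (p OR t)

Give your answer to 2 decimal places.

NOT q = 1 − 0.21 = 0.79
p OR t = min(1, a+b) on (0.88, 0.55) = 1.00
NOT q AND (p OR t) = max(0, a+b−1) on (0.79, 1.00) = 0.79

0.79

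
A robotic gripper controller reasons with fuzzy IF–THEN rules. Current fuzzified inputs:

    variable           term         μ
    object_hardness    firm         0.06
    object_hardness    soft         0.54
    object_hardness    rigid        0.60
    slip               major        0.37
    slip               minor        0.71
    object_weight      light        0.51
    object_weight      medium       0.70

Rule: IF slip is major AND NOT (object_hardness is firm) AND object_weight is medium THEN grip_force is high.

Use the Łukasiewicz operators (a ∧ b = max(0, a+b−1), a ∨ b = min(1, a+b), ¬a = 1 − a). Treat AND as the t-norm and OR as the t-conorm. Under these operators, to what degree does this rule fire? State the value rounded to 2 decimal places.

firing strength: major=0.37, ¬firm=1−0.06=0.94, medium=0.70; AND[max(0, a+b−1)] → w = 0.01

0.01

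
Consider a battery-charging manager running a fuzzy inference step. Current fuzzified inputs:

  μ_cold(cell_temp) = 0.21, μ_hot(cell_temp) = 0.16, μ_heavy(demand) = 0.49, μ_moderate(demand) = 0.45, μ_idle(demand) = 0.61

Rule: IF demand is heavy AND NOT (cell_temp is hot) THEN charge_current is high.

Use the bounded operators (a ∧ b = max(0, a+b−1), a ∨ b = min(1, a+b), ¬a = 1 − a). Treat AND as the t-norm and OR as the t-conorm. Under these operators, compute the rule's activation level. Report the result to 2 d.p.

firing strength: heavy=0.49, ¬hot=1−0.16=0.84; AND[max(0, a+b−1)] → w = 0.33

0.33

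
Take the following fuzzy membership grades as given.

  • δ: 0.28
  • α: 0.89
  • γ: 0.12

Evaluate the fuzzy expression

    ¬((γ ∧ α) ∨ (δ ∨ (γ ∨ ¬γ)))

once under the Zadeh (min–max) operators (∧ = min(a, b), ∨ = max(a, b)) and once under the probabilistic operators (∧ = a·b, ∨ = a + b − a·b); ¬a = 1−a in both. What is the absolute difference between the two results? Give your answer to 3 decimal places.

Under Zadeh (min–max):
  γ ∧ α = min(a, b) on (0.12, 0.89) = 0.12
  ¬γ = 1 − 0.12 = 0.88
  γ ∨ ¬γ = max(a, b) on (0.12, 0.88) = 0.88
  δ ∨ (γ ∨ ¬γ) = max(a, b) on (0.28, 0.88) = 0.88
  (γ ∧ α) ∨ (δ ∨ (γ ∨ ¬γ)) = max(a, b) on (0.12, 0.88) = 0.88
  ¬((γ ∧ α) ∨ (δ ∨ (γ ∨ ¬γ))) = 1 − 0.88 = 0.12
  → value = 0.1200
Under probabilistic:
  γ ∧ α = a·b on (0.1200, 0.8900) = 0.1068
  ¬γ = 1 − 0.1200 = 0.8800
  γ ∨ ¬γ = a + b − a·b on (0.1200, 0.8800) = 0.8944
  δ ∨ (γ ∨ ¬γ) = a + b − a·b on (0.2800, 0.8944) = 0.9240
  (γ ∧ α) ∨ (δ ∨ (γ ∨ ¬γ)) = a + b − a·b on (0.1068, 0.9240) = 0.9321
  ¬((γ ∧ α) ∨ (δ ∨ (γ ∨ ¬γ))) = 1 − 0.9321 = 0.0679
  → value = 0.0679
|0.1200 − 0.0679| = 0.052

0.052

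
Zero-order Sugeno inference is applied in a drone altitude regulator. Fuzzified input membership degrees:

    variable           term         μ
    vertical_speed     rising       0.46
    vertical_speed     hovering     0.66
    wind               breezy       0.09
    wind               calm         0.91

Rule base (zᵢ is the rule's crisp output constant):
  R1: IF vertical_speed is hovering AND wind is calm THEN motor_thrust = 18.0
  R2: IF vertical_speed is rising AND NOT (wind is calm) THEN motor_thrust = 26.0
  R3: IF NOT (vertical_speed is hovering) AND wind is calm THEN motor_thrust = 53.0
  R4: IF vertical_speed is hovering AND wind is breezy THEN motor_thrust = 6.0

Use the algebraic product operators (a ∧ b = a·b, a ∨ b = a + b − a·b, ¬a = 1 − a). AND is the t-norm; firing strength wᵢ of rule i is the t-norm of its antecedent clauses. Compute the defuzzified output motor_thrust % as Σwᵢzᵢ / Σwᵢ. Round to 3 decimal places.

R1 (z=18.0): hovering=0.66, calm=0.91; AND[a·b] → w = 0.6006
R2 (z=26.0): rising=0.46, ¬calm=1−0.91=0.09; AND[a·b] → w = 0.0414
R3 (z=53.0): ¬hovering=1−0.66=0.34, calm=0.91; AND[a·b] → w = 0.3094
R4 (z=6.0): hovering=0.66, breezy=0.09; AND[a·b] → w = 0.0594
Weighted average = (0.6006·18.0 + 0.0414·26.0 + 0.3094·53.0 + 0.0594·6.0) / (0.6006 + 0.0414 + 0.3094 + 0.0594)
  = 28.6418 / 1.0108 = 28.336

28.336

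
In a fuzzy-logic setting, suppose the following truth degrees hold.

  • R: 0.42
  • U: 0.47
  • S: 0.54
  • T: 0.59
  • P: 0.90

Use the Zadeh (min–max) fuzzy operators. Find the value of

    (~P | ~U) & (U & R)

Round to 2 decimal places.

0.42

~P = 1 − 0.90 = 0.10
~U = 1 − 0.47 = 0.53
~P | ~U = max(a, b) on (0.10, 0.53) = 0.53
U & R = min(a, b) on (0.47, 0.42) = 0.42
(~P | ~U) & (U & R) = min(a, b) on (0.53, 0.42) = 0.42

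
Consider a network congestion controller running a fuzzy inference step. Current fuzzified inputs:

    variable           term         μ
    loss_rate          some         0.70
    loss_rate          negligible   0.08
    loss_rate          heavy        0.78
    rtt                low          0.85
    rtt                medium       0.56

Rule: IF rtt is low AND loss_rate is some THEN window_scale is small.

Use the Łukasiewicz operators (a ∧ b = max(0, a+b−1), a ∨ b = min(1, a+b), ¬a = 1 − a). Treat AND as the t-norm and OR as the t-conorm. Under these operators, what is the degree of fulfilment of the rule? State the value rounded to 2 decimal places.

0.55

firing strength: low=0.85, some=0.70; AND[max(0, a+b−1)] → w = 0.55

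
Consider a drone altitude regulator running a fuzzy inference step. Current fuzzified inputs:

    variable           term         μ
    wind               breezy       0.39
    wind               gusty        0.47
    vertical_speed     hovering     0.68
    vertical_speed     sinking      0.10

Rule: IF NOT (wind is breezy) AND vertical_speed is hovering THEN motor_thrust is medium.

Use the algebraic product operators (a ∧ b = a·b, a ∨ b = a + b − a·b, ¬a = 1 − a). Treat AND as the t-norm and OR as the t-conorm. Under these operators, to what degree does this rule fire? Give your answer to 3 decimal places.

firing strength: ¬breezy=1−0.39=0.61, hovering=0.68; AND[a·b] → w = 0.4148

0.415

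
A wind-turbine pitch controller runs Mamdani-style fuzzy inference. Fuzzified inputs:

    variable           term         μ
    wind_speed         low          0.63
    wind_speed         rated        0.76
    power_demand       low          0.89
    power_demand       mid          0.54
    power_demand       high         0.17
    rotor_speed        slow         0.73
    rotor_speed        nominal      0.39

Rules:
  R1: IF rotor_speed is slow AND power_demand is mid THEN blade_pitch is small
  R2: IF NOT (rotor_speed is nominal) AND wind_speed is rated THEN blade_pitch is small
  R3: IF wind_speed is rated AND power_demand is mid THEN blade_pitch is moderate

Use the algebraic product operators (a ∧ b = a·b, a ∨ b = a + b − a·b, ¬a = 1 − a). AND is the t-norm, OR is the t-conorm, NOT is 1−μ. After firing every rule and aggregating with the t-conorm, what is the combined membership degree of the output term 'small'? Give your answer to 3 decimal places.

0.675

R1: slow=0.73, mid=0.54; AND[a·b] → w = 0.3942
R2: ¬nominal=1−0.39=0.61, rated=0.76; AND[a·b] → w = 0.4636
R3: rated=0.76, mid=0.54; AND[a·b] → w = 0.4104
Rules with consequent 'small': {R1, R2} → strengths 0.3942, 0.4636
Aggregate via t-conorm [a + b − a·b]: 0.6750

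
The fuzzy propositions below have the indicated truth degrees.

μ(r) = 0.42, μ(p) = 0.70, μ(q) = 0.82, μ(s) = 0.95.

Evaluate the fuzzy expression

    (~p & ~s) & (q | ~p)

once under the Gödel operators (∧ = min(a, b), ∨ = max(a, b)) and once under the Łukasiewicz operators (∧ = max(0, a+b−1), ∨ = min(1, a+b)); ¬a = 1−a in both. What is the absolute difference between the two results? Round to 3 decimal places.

Under Gödel:
  ~p = 1 − 0.70 = 0.30
  ~s = 1 − 0.95 = 0.05
  ~p & ~s = min(a, b) on (0.30, 0.05) = 0.05
  ~p = 1 − 0.70 = 0.30
  q | ~p = max(a, b) on (0.82, 0.30) = 0.82
  (~p & ~s) & (q | ~p) = min(a, b) on (0.05, 0.82) = 0.05
  → value = 0.0500
Under Łukasiewicz:
  ~p = 1 − 0.70 = 0.30
  ~s = 1 − 0.95 = 0.05
  ~p & ~s = max(0, a+b−1) on (0.30, 0.05) = 0.00
  ~p = 1 − 0.70 = 0.30
  q | ~p = min(1, a+b) on (0.82, 0.30) = 1.00
  (~p & ~s) & (q | ~p) = max(0, a+b−1) on (0.00, 1.00) = 0.00
  → value = 0.0000
|0.0500 − 0.0000| = 0.050

0.050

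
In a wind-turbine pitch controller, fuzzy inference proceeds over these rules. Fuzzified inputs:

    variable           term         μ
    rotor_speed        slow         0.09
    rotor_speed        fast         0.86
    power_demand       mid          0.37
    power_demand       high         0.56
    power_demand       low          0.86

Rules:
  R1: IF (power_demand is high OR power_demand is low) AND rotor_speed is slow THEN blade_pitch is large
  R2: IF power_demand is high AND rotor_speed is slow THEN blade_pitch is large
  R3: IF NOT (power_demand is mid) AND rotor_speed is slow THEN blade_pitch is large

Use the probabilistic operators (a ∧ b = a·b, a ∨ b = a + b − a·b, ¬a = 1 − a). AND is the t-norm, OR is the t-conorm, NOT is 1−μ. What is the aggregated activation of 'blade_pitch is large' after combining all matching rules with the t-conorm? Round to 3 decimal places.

R1: (high=0.56 OR low=0.86) = 0.9384; AND[a·b] with slow=0.09 → w = 0.0845
R2: high=0.56, slow=0.09; AND[a·b] → w = 0.0504
R3: ¬mid=1−0.37=0.63, slow=0.09; AND[a·b] → w = 0.0567
Rules with consequent 'large': {R1, R2, R3} → strengths 0.0845, 0.0504, 0.0567
Aggregate via t-conorm [a + b − a·b]: 0.1799

0.180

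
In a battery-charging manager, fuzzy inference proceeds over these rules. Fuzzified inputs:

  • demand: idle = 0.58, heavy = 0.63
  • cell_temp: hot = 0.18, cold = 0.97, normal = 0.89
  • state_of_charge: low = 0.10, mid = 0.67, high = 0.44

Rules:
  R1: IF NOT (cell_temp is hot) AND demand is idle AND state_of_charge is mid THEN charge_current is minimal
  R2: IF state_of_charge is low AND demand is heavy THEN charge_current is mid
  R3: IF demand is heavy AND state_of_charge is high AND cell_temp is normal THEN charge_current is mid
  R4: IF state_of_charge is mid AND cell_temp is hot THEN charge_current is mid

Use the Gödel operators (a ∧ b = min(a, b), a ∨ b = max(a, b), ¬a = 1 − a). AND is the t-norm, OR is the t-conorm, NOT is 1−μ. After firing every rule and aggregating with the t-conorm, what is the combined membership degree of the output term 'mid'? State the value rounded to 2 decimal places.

0.44

R1: ¬hot=1−0.18=0.82, idle=0.58, mid=0.67; AND[min(a, b)] → w = 0.58
R2: low=0.10, heavy=0.63; AND[min(a, b)] → w = 0.10
R3: heavy=0.63, high=0.44, normal=0.89; AND[min(a, b)] → w = 0.44
R4: mid=0.67, hot=0.18; AND[min(a, b)] → w = 0.18
Rules with consequent 'mid': {R2, R3, R4} → strengths 0.10, 0.44, 0.18
Aggregate via t-conorm [max(a, b)]: 0.44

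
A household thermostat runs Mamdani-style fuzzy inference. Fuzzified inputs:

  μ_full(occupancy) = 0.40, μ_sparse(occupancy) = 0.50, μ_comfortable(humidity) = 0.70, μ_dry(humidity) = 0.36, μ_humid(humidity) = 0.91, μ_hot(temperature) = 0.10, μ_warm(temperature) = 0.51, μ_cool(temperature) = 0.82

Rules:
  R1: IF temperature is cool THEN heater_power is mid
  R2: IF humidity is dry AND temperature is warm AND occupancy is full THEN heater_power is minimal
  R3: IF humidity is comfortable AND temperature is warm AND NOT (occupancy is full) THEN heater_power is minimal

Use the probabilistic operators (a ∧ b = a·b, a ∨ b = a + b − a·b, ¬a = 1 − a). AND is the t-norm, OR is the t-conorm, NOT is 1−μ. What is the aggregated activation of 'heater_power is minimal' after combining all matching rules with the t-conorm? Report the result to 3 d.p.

0.272

R1: cool=0.82 → w = 0.8200
R2: dry=0.36, warm=0.51, full=0.40; AND[a·b] → w = 0.0734
R3: comfortable=0.70, warm=0.51, ¬full=1−0.40=0.60; AND[a·b] → w = 0.2142
Rules with consequent 'minimal': {R2, R3} → strengths 0.0734, 0.2142
Aggregate via t-conorm [a + b − a·b]: 0.2719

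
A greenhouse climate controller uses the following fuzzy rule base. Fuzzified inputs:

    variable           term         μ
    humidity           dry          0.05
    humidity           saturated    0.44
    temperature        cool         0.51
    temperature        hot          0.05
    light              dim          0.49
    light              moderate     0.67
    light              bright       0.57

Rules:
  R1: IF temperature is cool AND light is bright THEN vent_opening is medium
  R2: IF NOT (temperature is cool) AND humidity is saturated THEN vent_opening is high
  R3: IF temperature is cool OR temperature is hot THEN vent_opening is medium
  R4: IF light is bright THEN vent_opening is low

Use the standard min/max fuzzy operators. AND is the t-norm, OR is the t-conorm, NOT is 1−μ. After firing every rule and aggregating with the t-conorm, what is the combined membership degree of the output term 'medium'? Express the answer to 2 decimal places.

R1: cool=0.51, bright=0.57; AND[min(a, b)] → w = 0.51
R2: ¬cool=1−0.51=0.49, saturated=0.44; AND[min(a, b)] → w = 0.44
R3: cool=0.51, hot=0.05; OR[max(a, b)] → w = 0.51
R4: bright=0.57 → w = 0.57
Rules with consequent 'medium': {R1, R3} → strengths 0.51, 0.51
Aggregate via t-conorm [max(a, b)]: 0.51

0.51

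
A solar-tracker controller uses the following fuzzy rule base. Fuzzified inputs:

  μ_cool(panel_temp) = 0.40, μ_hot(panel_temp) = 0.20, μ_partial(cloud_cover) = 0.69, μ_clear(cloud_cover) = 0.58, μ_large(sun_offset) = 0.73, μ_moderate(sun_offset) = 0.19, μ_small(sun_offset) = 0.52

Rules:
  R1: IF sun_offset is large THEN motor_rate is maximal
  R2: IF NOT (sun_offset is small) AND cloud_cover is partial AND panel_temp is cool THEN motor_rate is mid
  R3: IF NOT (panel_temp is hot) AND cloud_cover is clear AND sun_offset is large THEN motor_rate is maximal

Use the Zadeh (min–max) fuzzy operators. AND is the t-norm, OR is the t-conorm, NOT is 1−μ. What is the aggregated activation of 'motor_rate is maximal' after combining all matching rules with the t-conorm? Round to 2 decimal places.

R1: large=0.73 → w = 0.73
R2: ¬small=1−0.52=0.48, partial=0.69, cool=0.40; AND[min(a, b)] → w = 0.40
R3: ¬hot=1−0.20=0.80, clear=0.58, large=0.73; AND[min(a, b)] → w = 0.58
Rules with consequent 'maximal': {R1, R3} → strengths 0.73, 0.58
Aggregate via t-conorm [max(a, b)]: 0.73

0.73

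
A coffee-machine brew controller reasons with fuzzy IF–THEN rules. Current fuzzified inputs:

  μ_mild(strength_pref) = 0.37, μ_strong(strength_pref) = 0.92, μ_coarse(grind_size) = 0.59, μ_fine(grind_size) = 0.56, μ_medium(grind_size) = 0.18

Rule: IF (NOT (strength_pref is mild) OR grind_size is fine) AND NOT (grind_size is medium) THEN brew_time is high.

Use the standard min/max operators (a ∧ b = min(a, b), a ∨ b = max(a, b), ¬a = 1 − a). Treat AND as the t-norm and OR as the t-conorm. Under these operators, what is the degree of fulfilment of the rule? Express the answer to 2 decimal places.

0.63

firing strength: (¬mild=1−0.37=0.63 OR fine=0.56) = 0.63; AND[min(a, b)] with ¬medium=1−0.18=0.82 → w = 0.63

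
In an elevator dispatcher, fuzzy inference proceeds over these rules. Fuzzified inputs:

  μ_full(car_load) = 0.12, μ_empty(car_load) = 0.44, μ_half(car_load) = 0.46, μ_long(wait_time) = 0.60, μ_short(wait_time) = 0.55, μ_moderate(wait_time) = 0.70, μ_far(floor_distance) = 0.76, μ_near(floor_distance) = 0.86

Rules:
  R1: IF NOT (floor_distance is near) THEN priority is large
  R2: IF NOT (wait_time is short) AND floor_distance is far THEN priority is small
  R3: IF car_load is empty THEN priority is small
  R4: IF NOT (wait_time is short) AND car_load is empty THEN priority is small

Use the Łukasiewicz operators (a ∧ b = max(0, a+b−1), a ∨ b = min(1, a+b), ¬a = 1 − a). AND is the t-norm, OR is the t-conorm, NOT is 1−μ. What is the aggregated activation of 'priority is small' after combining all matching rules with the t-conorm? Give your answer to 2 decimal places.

0.65

R1: ¬near=1−0.86=0.14 → w = 0.14
R2: ¬short=1−0.55=0.45, far=0.76; AND[max(0, a+b−1)] → w = 0.21
R3: empty=0.44 → w = 0.44
R4: ¬short=1−0.55=0.45, empty=0.44; AND[max(0, a+b−1)] → w = 0.00
Rules with consequent 'small': {R2, R3, R4} → strengths 0.21, 0.44, 0.00
Aggregate via t-conorm [min(1, a+b)]: 0.65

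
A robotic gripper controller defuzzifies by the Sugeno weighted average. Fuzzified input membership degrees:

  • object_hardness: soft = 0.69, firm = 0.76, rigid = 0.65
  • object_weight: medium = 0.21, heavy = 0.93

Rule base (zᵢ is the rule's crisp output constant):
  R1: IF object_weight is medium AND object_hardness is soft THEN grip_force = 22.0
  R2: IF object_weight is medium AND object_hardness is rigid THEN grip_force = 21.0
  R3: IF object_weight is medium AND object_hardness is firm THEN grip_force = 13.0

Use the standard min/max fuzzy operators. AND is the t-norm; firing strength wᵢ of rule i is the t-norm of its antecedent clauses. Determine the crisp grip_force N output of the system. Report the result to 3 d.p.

R1 (z=22.0): medium=0.21, soft=0.69; AND[min(a, b)] → w = 0.21
R2 (z=21.0): medium=0.21, rigid=0.65; AND[min(a, b)] → w = 0.21
R3 (z=13.0): medium=0.21, firm=0.76; AND[min(a, b)] → w = 0.21
Weighted average = (0.21·22.0 + 0.21·21.0 + 0.21·13.0) / (0.21 + 0.21 + 0.21)
  = 11.7600 / 0.6300 = 18.667

18.667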